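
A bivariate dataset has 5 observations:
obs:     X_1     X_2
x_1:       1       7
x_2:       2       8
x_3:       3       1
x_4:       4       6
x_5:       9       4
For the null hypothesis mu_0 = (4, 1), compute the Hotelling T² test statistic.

Step 1 — sample mean vector:
  mean(X_1) = (1 + 2 + 3 + 4 + 9) / 5 = 19/5 = 3.8
  mean(X_2) = (7 + 8 + 1 + 6 + 4) / 5 = 26/5 = 5.2
  x̄ = (3.8, 5.2),  deviation x̄ - mu_0 = (3.8, 5.2) - (4, 1) = (-0.2, 4.2).

Step 2 — sample covariance matrix, S[i,j] = (1/(n-1)) · Σ_k (x_{k,i} - mean_i) · (x_{k,j} - mean_j), divisor n-1 = 4:
  S[X_1,X_1] = ((-2.8)·(-2.8) + (-1.8)·(-1.8) + (-0.8)·(-0.8) + (0.2)·(0.2) + (5.2)·(5.2)) / 4 = 38.8/4 = 9.7
  S[X_1,X_2] = ((-2.8)·(1.8) + (-1.8)·(2.8) + (-0.8)·(-4.2) + (0.2)·(0.8) + (5.2)·(-1.2)) / 4 = -12.8/4 = -3.2
  S[X_2,X_2] = ((1.8)·(1.8) + (2.8)·(2.8) + (-4.2)·(-4.2) + (0.8)·(0.8) + (-1.2)·(-1.2)) / 4 = 30.8/4 = 7.7
  S = [[9.7, -3.2],
 [-3.2, 7.7]].

Step 3 — invert S. det(S) = 9.7·7.7 - (-3.2)² = 64.45.
  S^{-1} = (1/det) · [[d, -b], [-b, a]] = [[0.1195, 0.0497],
 [0.0497, 0.1505]].

Step 4 — quadratic form (x̄ - mu_0)^T · S^{-1} · (x̄ - mu_0):
  S^{-1} · (x̄ - mu_0) = (0.1846, 0.6222),
  (x̄ - mu_0)^T · [...] = (-0.2)·(0.1846) + (4.2)·(0.6222) = 2.5763.

Step 5 — scale by n: T² = 5 · 2.5763 = 12.8813.

T² ≈ 12.8813


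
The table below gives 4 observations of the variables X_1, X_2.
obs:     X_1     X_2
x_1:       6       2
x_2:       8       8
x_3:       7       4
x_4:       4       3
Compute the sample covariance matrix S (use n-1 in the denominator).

Step 1 — column means:
  mean(X_1) = (6 + 8 + 7 + 4) / 4 = 25/4 = 6.25
  mean(X_2) = (2 + 8 + 4 + 3) / 4 = 17/4 = 4.25

Step 2 — sample covariance S[i,j] = (1/(n-1)) · Σ_k (x_{k,i} - mean_i) · (x_{k,j} - mean_j), with n-1 = 3.
  S[X_1,X_1] = ((-0.25)·(-0.25) + (1.75)·(1.75) + (0.75)·(0.75) + (-2.25)·(-2.25)) / 3 = 8.75/3 = 2.9167
  S[X_1,X_2] = ((-0.25)·(-2.25) + (1.75)·(3.75) + (0.75)·(-0.25) + (-2.25)·(-1.25)) / 3 = 9.75/3 = 3.25
  S[X_2,X_2] = ((-2.25)·(-2.25) + (3.75)·(3.75) + (-0.25)·(-0.25) + (-1.25)·(-1.25)) / 3 = 20.75/3 = 6.9167

S is symmetric (S[j,i] = S[i,j]). Assembling:

S = [[2.9167, 3.25],
 [3.25, 6.9167]]


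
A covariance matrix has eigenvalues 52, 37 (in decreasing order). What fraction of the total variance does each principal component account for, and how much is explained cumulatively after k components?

Step 1 — total variance = trace(Sigma) = Σ λ_i = 52 + 37 = 89.

Step 2 — fraction explained by component i = λ_i / Σ λ:
  PC1: 52/89 = 0.5843
  PC2: 37/89 = 0.4157

Step 3 — cumulative fraction after k components = (λ_1 + ... + λ_k) / Σ λ:
  k = 1: 52/89 = 0.5843
  k = 2: (52 + 37)/89 = 89/89 = 1

Summary (fraction, with percent):

explained: PC1 0.5843 (58.43%), PC2 0.4157 (41.57%);  cumulative: 0.5843, 1


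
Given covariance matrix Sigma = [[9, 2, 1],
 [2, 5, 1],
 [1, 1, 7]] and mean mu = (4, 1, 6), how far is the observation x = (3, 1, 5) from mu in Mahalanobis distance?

Step 1 — centre the observation: (x - mu) = (-1, 0, -1).

Step 2 — invert Sigma (cofactor / det for 3×3, or solve directly):
  Sigma^{-1} = [[0.1227, -0.0469, -0.0108],
 [-0.0469, 0.2238, -0.0253],
 [-0.0108, -0.0253, 0.148]].

Step 3 — form the quadratic (x - mu)^T · Sigma^{-1} · (x - mu):
  Sigma^{-1} · (x - mu) = (-0.1119, 0.0722, -0.1372).
  (x - mu)^T · [Sigma^{-1} · (x - mu)] = (-1)·(-0.1119) + (0)·(0.0722) + (-1)·(-0.1372) = 0.2491.

Step 4 — take square root: d = √(0.2491) ≈ 0.4991.

d(x, mu) = √(0.2491) ≈ 0.4991


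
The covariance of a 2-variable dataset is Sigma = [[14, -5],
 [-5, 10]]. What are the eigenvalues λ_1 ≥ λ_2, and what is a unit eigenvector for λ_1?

Step 1 — characteristic polynomial of 2×2 Sigma:
  det(Sigma - λI) = λ² - trace · λ + det = 0.
  trace = 14 + 10 = 24, det = 14·10 - (-5)² = 115.
Step 2 — discriminant:
  Δ = trace² - 4·det = 576 - 460 = 116.
Step 3 — eigenvalues:
  λ = (trace ± √Δ)/2 = (24 ± 10.7703)/2,
  λ_1 = 17.3852,  λ_2 = 6.6148.

Step 4 — unit eigenvector for λ_1: solve (Sigma - λ_1 I)v = 0. First row:
  (14 - 17.3852)·v_x + (-5)·v_y = 0, i.e. (-3.3852)·v_x + (-5)·v_y = 0,
  so v ∝ (b, λ_1 - a) = (-5, 3.3852); multiply by -1 so the first entry is positive: u = (5, -3.3852).
  ||u|| = √((5)² + (-3.3852)²) = √(36.4593) ≈ 6.0382,
  v_1 = u/||u|| ≈ (0.8281, -0.5606) (||v_1|| = 1).

λ_1 = 17.3852,  λ_2 = 6.6148;  v_1 ≈ (0.8281, -0.5606)


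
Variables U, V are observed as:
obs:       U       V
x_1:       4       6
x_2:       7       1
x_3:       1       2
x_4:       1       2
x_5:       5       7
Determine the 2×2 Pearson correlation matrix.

Step 1 — column means:
  mean(U) = (4 + 7 + 1 + 1 + 5) / 5 = 18/5 = 3.6
  mean(V) = (6 + 1 + 2 + 2 + 7) / 5 = 18/5 = 3.6

Step 2 — sample variances and covariances s[i,j] = (1/(n-1)) · Σ_k (x_{k,i} - mean_i) · (x_{k,j} - mean_j), with n-1 = 4:
  s[U,U] = ((0.4)·(0.4) + (3.4)·(3.4) + (-2.6)·(-2.6) + (-2.6)·(-2.6) + (1.4)·(1.4)) / 4 = 27.2/4 = 6.8
  s[U,V] = ((0.4)·(2.4) + (3.4)·(-2.6) + (-2.6)·(-1.6) + (-2.6)·(-1.6) + (1.4)·(3.4)) / 4 = 5.2/4 = 1.3
  s[V,V] = ((2.4)·(2.4) + (-2.6)·(-2.6) + (-1.6)·(-1.6) + (-1.6)·(-1.6) + (3.4)·(3.4)) / 4 = 29.2/4 = 7.3
  Sample standard deviations s_i = √(s[i,i]):
  s(U) = √(6.8) = 2.6077
  s(V) = √(7.3) = 2.7019

Step 3 — r_{ij} = s_{ij} / (s_i · s_j):
  r[U,U] = 1 (diagonal).
  r[U,V] = 1.3 / (2.6077 · 2.7019) = 1.3 / 7.0456 = 0.1845
  r[V,V] = 1 (diagonal).

R is symmetric with unit diagonal. Assembling:

R = [[1, 0.1845],
 [0.1845, 1]]


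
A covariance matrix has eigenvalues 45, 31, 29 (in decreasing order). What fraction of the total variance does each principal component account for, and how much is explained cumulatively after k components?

Step 1 — total variance = trace(Sigma) = Σ λ_i = 45 + 31 + 29 = 105.

Step 2 — fraction explained by component i = λ_i / Σ λ:
  PC1: 45/105 = 0.4286
  PC2: 31/105 = 0.2952
  PC3: 29/105 = 0.2762

Step 3 — cumulative fraction after k components = (λ_1 + ... + λ_k) / Σ λ:
  k = 1: 45/105 = 0.4286
  k = 2: (45 + 31)/105 = 76/105 = 0.7238
  k = 3: (45 + 31 + 29)/105 = 105/105 = 1

Summary (fraction, with percent):

explained: PC1 0.4286 (42.86%), PC2 0.2952 (29.52%), PC3 0.2762 (27.62%);  cumulative: 0.4286, 0.7238, 1


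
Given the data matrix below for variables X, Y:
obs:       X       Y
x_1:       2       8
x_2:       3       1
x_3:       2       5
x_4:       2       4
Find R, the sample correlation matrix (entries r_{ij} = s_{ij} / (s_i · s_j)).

Step 1 — column means:
  mean(X) = (2 + 3 + 2 + 2) / 4 = 9/4 = 2.25
  mean(Y) = (8 + 1 + 5 + 4) / 4 = 18/4 = 4.5

Step 2 — sample variances and covariances s[i,j] = (1/(n-1)) · Σ_k (x_{k,i} - mean_i) · (x_{k,j} - mean_j), with n-1 = 3:
  s[X,X] = ((-0.25)·(-0.25) + (0.75)·(0.75) + (-0.25)·(-0.25) + (-0.25)·(-0.25)) / 3 = 0.75/3 = 0.25
  s[X,Y] = ((-0.25)·(3.5) + (0.75)·(-3.5) + (-0.25)·(0.5) + (-0.25)·(-0.5)) / 3 = -3.5/3 = -1.1667
  s[Y,Y] = ((3.5)·(3.5) + (-3.5)·(-3.5) + (0.5)·(0.5) + (-0.5)·(-0.5)) / 3 = 25/3 = 8.3333
  Sample standard deviations s_i = √(s[i,i]):
  s(X) = √(0.25) = 0.5
  s(Y) = √(8.3333) = 2.8868

Step 3 — r_{ij} = s_{ij} / (s_i · s_j):
  r[X,X] = 1 (diagonal).
  r[X,Y] = -1.1667 / (0.5 · 2.8868) = -1.1667 / 1.4434 = -0.8083
  r[Y,Y] = 1 (diagonal).

R is symmetric with unit diagonal. Assembling:

R = [[1, -0.8083],
 [-0.8083, 1]]


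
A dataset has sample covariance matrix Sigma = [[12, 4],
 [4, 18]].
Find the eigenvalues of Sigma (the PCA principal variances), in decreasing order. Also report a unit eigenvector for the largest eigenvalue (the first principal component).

Step 1 — characteristic polynomial of 2×2 Sigma:
  det(Sigma - λI) = λ² - trace · λ + det = 0.
  trace = 12 + 18 = 30, det = 12·18 - (4)² = 200.
Step 2 — discriminant:
  Δ = trace² - 4·det = 900 - 800 = 100.
Step 3 — eigenvalues:
  λ = (trace ± √Δ)/2 = (30 ± 10)/2,
  λ_1 = 20,  λ_2 = 10.

Step 4 — unit eigenvector for λ_1: solve (Sigma - λ_1 I)v = 0. First row:
  (12 - 20)·v_x + (4)·v_y = 0, i.e. (-8)·v_x + (4)·v_y = 0,
  so v ∝ (b, λ_1 - a) = (4, 8) = u.
  ||u|| = √((4)² + (8)²) = √(80) ≈ 8.9443,
  v_1 = u/||u|| ≈ (0.4472, 0.8944) (||v_1|| = 1).

λ_1 = 20,  λ_2 = 10;  v_1 ≈ (0.4472, 0.8944)


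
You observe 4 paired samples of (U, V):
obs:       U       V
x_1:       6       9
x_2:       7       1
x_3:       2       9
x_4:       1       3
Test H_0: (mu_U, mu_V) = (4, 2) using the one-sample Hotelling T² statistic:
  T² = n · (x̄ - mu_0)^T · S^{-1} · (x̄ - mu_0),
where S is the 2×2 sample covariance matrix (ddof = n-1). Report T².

Step 1 — sample mean vector:
  mean(U) = (6 + 7 + 2 + 1) / 4 = 16/4 = 4
  mean(V) = (9 + 1 + 9 + 3) / 4 = 22/4 = 5.5
  x̄ = (4, 5.5),  deviation x̄ - mu_0 = (4, 5.5) - (4, 2) = (0, 3.5).

Step 2 — sample covariance matrix, S[i,j] = (1/(n-1)) · Σ_k (x_{k,i} - mean_i) · (x_{k,j} - mean_j), divisor n-1 = 3:
  S[U,U] = ((2)·(2) + (3)·(3) + (-2)·(-2) + (-3)·(-3)) / 3 = 26/3 = 8.6667
  S[U,V] = ((2)·(3.5) + (3)·(-4.5) + (-2)·(3.5) + (-3)·(-2.5)) / 3 = -6/3 = -2
  S[V,V] = ((3.5)·(3.5) + (-4.5)·(-4.5) + (3.5)·(3.5) + (-2.5)·(-2.5)) / 3 = 51/3 = 17
  S = [[8.6667, -2],
 [-2, 17]].

Step 3 — invert S. det(S) = 8.6667·17 - (-2)² = 143.3333.
  S^{-1} = (1/det) · [[d, -b], [-b, a]] = [[0.1186, 0.014],
 [0.014, 0.0605]].

Step 4 — quadratic form (x̄ - mu_0)^T · S^{-1} · (x̄ - mu_0):
  S^{-1} · (x̄ - mu_0) = (0.0488, 0.2116),
  (x̄ - mu_0)^T · [...] = (0)·(0.0488) + (3.5)·(0.2116) = 0.7407.

Step 5 — scale by n: T² = 4 · 0.7407 = 2.9628.

T² ≈ 2.9628


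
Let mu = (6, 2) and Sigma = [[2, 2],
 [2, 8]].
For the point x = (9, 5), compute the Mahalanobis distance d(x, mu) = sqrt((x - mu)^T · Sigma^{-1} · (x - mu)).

Step 1 — centre the observation: (x - mu) = (3, 3).

Step 2 — invert Sigma. det(Sigma) = 2·8 - (2)² = 12.
  Sigma^{-1} = (1/det) · [[d, -b], [-b, a]] = [[0.6667, -0.1667],
 [-0.1667, 0.1667]].

Step 3 — form the quadratic (x - mu)^T · Sigma^{-1} · (x - mu):
  Sigma^{-1} · (x - mu) = (1.5, 0).
  (x - mu)^T · [Sigma^{-1} · (x - mu)] = (3)·(1.5) + (3)·(0) = 4.5.

Step 4 — take square root: d = √(4.5) ≈ 2.1213.

d(x, mu) = √(4.5) ≈ 2.1213


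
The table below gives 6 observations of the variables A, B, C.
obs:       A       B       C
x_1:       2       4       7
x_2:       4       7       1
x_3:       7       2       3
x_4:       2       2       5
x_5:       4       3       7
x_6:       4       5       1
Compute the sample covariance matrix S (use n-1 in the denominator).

Step 1 — column means:
  mean(A) = (2 + 4 + 7 + 2 + 4 + 4) / 6 = 23/6 = 3.8333
  mean(B) = (4 + 7 + 2 + 2 + 3 + 5) / 6 = 23/6 = 3.8333
  mean(C) = (7 + 1 + 3 + 5 + 7 + 1) / 6 = 24/6 = 4

Step 2 — sample covariance S[i,j] = (1/(n-1)) · Σ_k (x_{k,i} - mean_i) · (x_{k,j} - mean_j), with n-1 = 5.
  S[A,A] = ((-1.8333)·(-1.8333) + (0.1667)·(0.1667) + (3.1667)·(3.1667) + (-1.8333)·(-1.8333) + (0.1667)·(0.1667) + (0.1667)·(0.1667)) / 5 = 16.8333/5 = 3.3667
  S[A,B] = ((-1.8333)·(0.1667) + (0.1667)·(3.1667) + (3.1667)·(-1.8333) + (-1.8333)·(-1.8333) + (0.1667)·(-0.8333) + (0.1667)·(1.1667)) / 5 = -2.1667/5 = -0.4333
  S[A,C] = ((-1.8333)·(3) + (0.1667)·(-3) + (3.1667)·(-1) + (-1.8333)·(1) + (0.1667)·(3) + (0.1667)·(-3)) / 5 = -11/5 = -2.2
  S[B,B] = ((0.1667)·(0.1667) + (3.1667)·(3.1667) + (-1.8333)·(-1.8333) + (-1.8333)·(-1.8333) + (-0.8333)·(-0.8333) + (1.1667)·(1.1667)) / 5 = 18.8333/5 = 3.7667
  S[B,C] = ((0.1667)·(3) + (3.1667)·(-3) + (-1.8333)·(-1) + (-1.8333)·(1) + (-0.8333)·(3) + (1.1667)·(-3)) / 5 = -15/5 = -3
  S[C,C] = ((3)·(3) + (-3)·(-3) + (-1)·(-1) + (1)·(1) + (3)·(3) + (-3)·(-3)) / 5 = 38/5 = 7.6

S is symmetric (S[j,i] = S[i,j]). Assembling:

S = [[3.3667, -0.4333, -2.2],
 [-0.4333, 3.7667, -3],
 [-2.2, -3, 7.6]]


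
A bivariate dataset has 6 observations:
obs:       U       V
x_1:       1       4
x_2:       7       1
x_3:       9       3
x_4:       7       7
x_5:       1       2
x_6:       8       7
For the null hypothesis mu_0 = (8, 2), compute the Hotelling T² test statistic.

Step 1 — sample mean vector:
  mean(U) = (1 + 7 + 9 + 7 + 1 + 8) / 6 = 33/6 = 5.5
  mean(V) = (4 + 1 + 3 + 7 + 2 + 7) / 6 = 24/6 = 4
  x̄ = (5.5, 4),  deviation x̄ - mu_0 = (5.5, 4) - (8, 2) = (-2.5, 2).

Step 2 — sample covariance matrix, S[i,j] = (1/(n-1)) · Σ_k (x_{k,i} - mean_i) · (x_{k,j} - mean_j), divisor n-1 = 5:
  S[U,U] = ((-4.5)·(-4.5) + (1.5)·(1.5) + (3.5)·(3.5) + (1.5)·(1.5) + (-4.5)·(-4.5) + (2.5)·(2.5)) / 5 = 63.5/5 = 12.7
  S[U,V] = ((-4.5)·(0) + (1.5)·(-3) + (3.5)·(-1) + (1.5)·(3) + (-4.5)·(-2) + (2.5)·(3)) / 5 = 13/5 = 2.6
  S[V,V] = ((0)·(0) + (-3)·(-3) + (-1)·(-1) + (3)·(3) + (-2)·(-2) + (3)·(3)) / 5 = 32/5 = 6.4
  S = [[12.7, 2.6],
 [2.6, 6.4]].

Step 3 — invert S. det(S) = 12.7·6.4 - (2.6)² = 74.52.
  S^{-1} = (1/det) · [[d, -b], [-b, a]] = [[0.0859, -0.0349],
 [-0.0349, 0.1704]].

Step 4 — quadratic form (x̄ - mu_0)^T · S^{-1} · (x̄ - mu_0):
  S^{-1} · (x̄ - mu_0) = (-0.2845, 0.4281),
  (x̄ - mu_0)^T · [...] = (-2.5)·(-0.2845) + (2)·(0.4281) = 1.5674.

Step 5 — scale by n: T² = 6 · 1.5674 = 9.4042.

T² ≈ 9.4042


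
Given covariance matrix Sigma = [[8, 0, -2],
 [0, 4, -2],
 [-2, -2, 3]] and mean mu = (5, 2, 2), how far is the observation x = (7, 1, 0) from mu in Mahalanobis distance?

Step 1 — centre the observation: (x - mu) = (2, -1, -2).

Step 2 — invert Sigma (cofactor / det for 3×3, or solve directly):
  Sigma^{-1} = [[0.1667, 0.0833, 0.1667],
 [0.0833, 0.4167, 0.3333],
 [0.1667, 0.3333, 0.6667]].

Step 3 — form the quadratic (x - mu)^T · Sigma^{-1} · (x - mu):
  Sigma^{-1} · (x - mu) = (-0.0833, -0.9167, -1.3333).
  (x - mu)^T · [Sigma^{-1} · (x - mu)] = (2)·(-0.0833) + (-1)·(-0.9167) + (-2)·(-1.3333) = 3.4167.

Step 4 — take square root: d = √(3.4167) ≈ 1.8484.

d(x, mu) = √(3.4167) ≈ 1.8484


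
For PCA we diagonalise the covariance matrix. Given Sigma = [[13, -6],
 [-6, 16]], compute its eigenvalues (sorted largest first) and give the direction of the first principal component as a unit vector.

Step 1 — characteristic polynomial of 2×2 Sigma:
  det(Sigma - λI) = λ² - trace · λ + det = 0.
  trace = 13 + 16 = 29, det = 13·16 - (-6)² = 172.
Step 2 — discriminant:
  Δ = trace² - 4·det = 841 - 688 = 153.
Step 3 — eigenvalues:
  λ = (trace ± √Δ)/2 = (29 ± 12.3693)/2,
  λ_1 = 20.6847,  λ_2 = 8.3153.

Step 4 — unit eigenvector for λ_1: solve (Sigma - λ_1 I)v = 0. First row:
  (13 - 20.6847)·v_x + (-6)·v_y = 0, i.e. (-7.6847)·v_x + (-6)·v_y = 0,
  so v ∝ (b, λ_1 - a) = (-6, 7.6847); multiply by -1 so the first entry is positive: u = (6, -7.6847).
  ||u|| = √((6)² + (-7.6847)²) = √(95.054) ≈ 9.7496,
  v_1 = u/||u|| ≈ (0.6154, -0.7882) (||v_1|| = 1).

λ_1 = 20.6847,  λ_2 = 8.3153;  v_1 ≈ (0.6154, -0.7882)


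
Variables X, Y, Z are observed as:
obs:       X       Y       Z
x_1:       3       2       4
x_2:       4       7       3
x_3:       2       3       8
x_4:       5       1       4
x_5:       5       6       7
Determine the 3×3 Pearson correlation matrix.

Step 1 — column means:
  mean(X) = (3 + 4 + 2 + 5 + 5) / 5 = 19/5 = 3.8
  mean(Y) = (2 + 7 + 3 + 1 + 6) / 5 = 19/5 = 3.8
  mean(Z) = (4 + 3 + 8 + 4 + 7) / 5 = 26/5 = 5.2

Step 2 — sample variances and covariances s[i,j] = (1/(n-1)) · Σ_k (x_{k,i} - mean_i) · (x_{k,j} - mean_j), with n-1 = 4:
  s[X,X] = ((-0.8)·(-0.8) + (0.2)·(0.2) + (-1.8)·(-1.8) + (1.2)·(1.2) + (1.2)·(1.2)) / 4 = 6.8/4 = 1.7
  s[X,Y] = ((-0.8)·(-1.8) + (0.2)·(3.2) + (-1.8)·(-0.8) + (1.2)·(-2.8) + (1.2)·(2.2)) / 4 = 2.8/4 = 0.7
  s[X,Z] = ((-0.8)·(-1.2) + (0.2)·(-2.2) + (-1.8)·(2.8) + (1.2)·(-1.2) + (1.2)·(1.8)) / 4 = -3.8/4 = -0.95
  s[Y,Y] = ((-1.8)·(-1.8) + (3.2)·(3.2) + (-0.8)·(-0.8) + (-2.8)·(-2.8) + (2.2)·(2.2)) / 4 = 26.8/4 = 6.7
  s[Y,Z] = ((-1.8)·(-1.2) + (3.2)·(-2.2) + (-0.8)·(2.8) + (-2.8)·(-1.2) + (2.2)·(1.8)) / 4 = 0.2/4 = 0.05
  s[Z,Z] = ((-1.2)·(-1.2) + (-2.2)·(-2.2) + (2.8)·(2.8) + (-1.2)·(-1.2) + (1.8)·(1.8)) / 4 = 18.8/4 = 4.7
  Sample standard deviations s_i = √(s[i,i]):
  s(X) = √(1.7) = 1.3038
  s(Y) = √(6.7) = 2.5884
  s(Z) = √(4.7) = 2.1679

Step 3 — r_{ij} = s_{ij} / (s_i · s_j):
  r[X,X] = 1 (diagonal).
  r[X,Y] = 0.7 / (1.3038 · 2.5884) = 0.7 / 3.3749 = 0.2074
  r[X,Z] = -0.95 / (1.3038 · 2.1679) = -0.95 / 2.8267 = -0.3361
  r[Y,Y] = 1 (diagonal).
  r[Y,Z] = 0.05 / (2.5884 · 2.1679) = 0.05 / 5.6116 = 0.0089
  r[Z,Z] = 1 (diagonal).

R is symmetric with unit diagonal. Assembling:

R = [[1, 0.2074, -0.3361],
 [0.2074, 1, 0.0089],
 [-0.3361, 0.0089, 1]]


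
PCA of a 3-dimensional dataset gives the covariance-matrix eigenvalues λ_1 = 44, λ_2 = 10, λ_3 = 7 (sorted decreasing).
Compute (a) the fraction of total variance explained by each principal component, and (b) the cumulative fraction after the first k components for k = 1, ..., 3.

Step 1 — total variance = trace(Sigma) = Σ λ_i = 44 + 10 + 7 = 61.

Step 2 — fraction explained by component i = λ_i / Σ λ:
  PC1: 44/61 = 0.7213
  PC2: 10/61 = 0.1639
  PC3: 7/61 = 0.1148

Step 3 — cumulative fraction after k components = (λ_1 + ... + λ_k) / Σ λ:
  k = 1: 44/61 = 0.7213
  k = 2: (44 + 10)/61 = 54/61 = 0.8852
  k = 3: (44 + 10 + 7)/61 = 61/61 = 1

Summary (fraction, with percent):

explained: PC1 0.7213 (72.13%), PC2 0.1639 (16.39%), PC3 0.1148 (11.48%);  cumulative: 0.7213, 0.8852, 1


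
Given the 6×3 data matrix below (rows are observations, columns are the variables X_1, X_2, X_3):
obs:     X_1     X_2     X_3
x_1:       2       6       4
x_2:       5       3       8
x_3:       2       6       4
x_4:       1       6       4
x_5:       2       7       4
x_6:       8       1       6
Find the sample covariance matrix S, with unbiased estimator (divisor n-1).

Step 1 — column means:
  mean(X_1) = (2 + 5 + 2 + 1 + 2 + 8) / 6 = 20/6 = 3.3333
  mean(X_2) = (6 + 3 + 6 + 6 + 7 + 1) / 6 = 29/6 = 4.8333
  mean(X_3) = (4 + 8 + 4 + 4 + 4 + 6) / 6 = 30/6 = 5

Step 2 — sample covariance S[i,j] = (1/(n-1)) · Σ_k (x_{k,i} - mean_i) · (x_{k,j} - mean_j), with n-1 = 5.
  S[X_1,X_1] = ((-1.3333)·(-1.3333) + (1.6667)·(1.6667) + (-1.3333)·(-1.3333) + (-2.3333)·(-2.3333) + (-1.3333)·(-1.3333) + (4.6667)·(4.6667)) / 5 = 35.3333/5 = 7.0667
  S[X_1,X_2] = ((-1.3333)·(1.1667) + (1.6667)·(-1.8333) + (-1.3333)·(1.1667) + (-2.3333)·(1.1667) + (-1.3333)·(2.1667) + (4.6667)·(-3.8333)) / 5 = -29.6667/5 = -5.9333
  S[X_1,X_3] = ((-1.3333)·(-1) + (1.6667)·(3) + (-1.3333)·(-1) + (-2.3333)·(-1) + (-1.3333)·(-1) + (4.6667)·(1)) / 5 = 16/5 = 3.2
  S[X_2,X_2] = ((1.1667)·(1.1667) + (-1.8333)·(-1.8333) + (1.1667)·(1.1667) + (1.1667)·(1.1667) + (2.1667)·(2.1667) + (-3.8333)·(-3.8333)) / 5 = 26.8333/5 = 5.3667
  S[X_2,X_3] = ((1.1667)·(-1) + (-1.8333)·(3) + (1.1667)·(-1) + (1.1667)·(-1) + (2.1667)·(-1) + (-3.8333)·(1)) / 5 = -15/5 = -3
  S[X_3,X_3] = ((-1)·(-1) + (3)·(3) + (-1)·(-1) + (-1)·(-1) + (-1)·(-1) + (1)·(1)) / 5 = 14/5 = 2.8

S is symmetric (S[j,i] = S[i,j]). Assembling:

S = [[7.0667, -5.9333, 3.2],
 [-5.9333, 5.3667, -3],
 [3.2, -3, 2.8]]


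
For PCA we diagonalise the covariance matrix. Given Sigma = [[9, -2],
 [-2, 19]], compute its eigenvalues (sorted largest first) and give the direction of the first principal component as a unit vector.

Step 1 — characteristic polynomial of 2×2 Sigma:
  det(Sigma - λI) = λ² - trace · λ + det = 0.
  trace = 9 + 19 = 28, det = 9·19 - (-2)² = 167.
Step 2 — discriminant:
  Δ = trace² - 4·det = 784 - 668 = 116.
Step 3 — eigenvalues:
  λ = (trace ± √Δ)/2 = (28 ± 10.7703)/2,
  λ_1 = 19.3852,  λ_2 = 8.6148.

Step 4 — unit eigenvector for λ_1: solve (Sigma - λ_1 I)v = 0. First row:
  (9 - 19.3852)·v_x + (-2)·v_y = 0, i.e. (-10.3852)·v_x + (-2)·v_y = 0,
  so v ∝ (b, λ_1 - a) = (-2, 10.3852); multiply by -1 so the first entry is positive: u = (2, -10.3852).
  ||u|| = √((2)² + (-10.3852)²) = √(111.8516) ≈ 10.576,
  v_1 = u/||u|| ≈ (0.1891, -0.982) (||v_1|| = 1).

λ_1 = 19.3852,  λ_2 = 8.6148;  v_1 ≈ (0.1891, -0.982)


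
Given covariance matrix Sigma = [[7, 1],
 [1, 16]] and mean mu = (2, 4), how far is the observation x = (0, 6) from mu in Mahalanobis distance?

Step 1 — centre the observation: (x - mu) = (-2, 2).

Step 2 — invert Sigma. det(Sigma) = 7·16 - (1)² = 111.
  Sigma^{-1} = (1/det) · [[d, -b], [-b, a]] = [[0.1441, -0.009],
 [-0.009, 0.0631]].

Step 3 — form the quadratic (x - mu)^T · Sigma^{-1} · (x - mu):
  Sigma^{-1} · (x - mu) = (-0.3063, 0.1441).
  (x - mu)^T · [Sigma^{-1} · (x - mu)] = (-2)·(-0.3063) + (2)·(0.1441) = 0.9009.

Step 4 — take square root: d = √(0.9009) ≈ 0.9492.

d(x, mu) = √(0.9009) ≈ 0.9492


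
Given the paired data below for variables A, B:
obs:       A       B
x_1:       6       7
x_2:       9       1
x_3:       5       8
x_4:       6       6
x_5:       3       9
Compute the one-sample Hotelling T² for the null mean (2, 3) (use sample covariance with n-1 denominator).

Step 1 — sample mean vector:
  mean(A) = (6 + 9 + 5 + 6 + 3) / 5 = 29/5 = 5.8
  mean(B) = (7 + 1 + 8 + 6 + 9) / 5 = 31/5 = 6.2
  x̄ = (5.8, 6.2),  deviation x̄ - mu_0 = (5.8, 6.2) - (2, 3) = (3.8, 3.2).

Step 2 — sample covariance matrix, S[i,j] = (1/(n-1)) · Σ_k (x_{k,i} - mean_i) · (x_{k,j} - mean_j), divisor n-1 = 4:
  S[A,A] = ((0.2)·(0.2) + (3.2)·(3.2) + (-0.8)·(-0.8) + (0.2)·(0.2) + (-2.8)·(-2.8)) / 4 = 18.8/4 = 4.7
  S[A,B] = ((0.2)·(0.8) + (3.2)·(-5.2) + (-0.8)·(1.8) + (0.2)·(-0.2) + (-2.8)·(2.8)) / 4 = -25.8/4 = -6.45
  S[B,B] = ((0.8)·(0.8) + (-5.2)·(-5.2) + (1.8)·(1.8) + (-0.2)·(-0.2) + (2.8)·(2.8)) / 4 = 38.8/4 = 9.7
  S = [[4.7, -6.45],
 [-6.45, 9.7]].

Step 3 — invert S. det(S) = 4.7·9.7 - (-6.45)² = 3.9875.
  S^{-1} = (1/det) · [[d, -b], [-b, a]] = [[2.4326, 1.6176],
 [1.6176, 1.1787]].

Step 4 — quadratic form (x̄ - mu_0)^T · S^{-1} · (x̄ - mu_0):
  S^{-1} · (x̄ - mu_0) = (14.4201, 9.9185),
  (x̄ - mu_0)^T · [...] = (3.8)·(14.4201) + (3.2)·(9.9185) = 86.5354.

Step 5 — scale by n: T² = 5 · 86.5354 = 432.6771.

T² ≈ 432.6771


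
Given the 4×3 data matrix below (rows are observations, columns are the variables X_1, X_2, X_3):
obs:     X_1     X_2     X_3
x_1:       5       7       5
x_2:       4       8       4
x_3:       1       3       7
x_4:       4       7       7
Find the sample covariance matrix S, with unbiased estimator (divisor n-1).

Step 1 — column means:
  mean(X_1) = (5 + 4 + 1 + 4) / 4 = 14/4 = 3.5
  mean(X_2) = (7 + 8 + 3 + 7) / 4 = 25/4 = 6.25
  mean(X_3) = (5 + 4 + 7 + 7) / 4 = 23/4 = 5.75

Step 2 — sample covariance S[i,j] = (1/(n-1)) · Σ_k (x_{k,i} - mean_i) · (x_{k,j} - mean_j), with n-1 = 3.
  S[X_1,X_1] = ((1.5)·(1.5) + (0.5)·(0.5) + (-2.5)·(-2.5) + (0.5)·(0.5)) / 3 = 9/3 = 3
  S[X_1,X_2] = ((1.5)·(0.75) + (0.5)·(1.75) + (-2.5)·(-3.25) + (0.5)·(0.75)) / 3 = 10.5/3 = 3.5
  S[X_1,X_3] = ((1.5)·(-0.75) + (0.5)·(-1.75) + (-2.5)·(1.25) + (0.5)·(1.25)) / 3 = -4.5/3 = -1.5
  S[X_2,X_2] = ((0.75)·(0.75) + (1.75)·(1.75) + (-3.25)·(-3.25) + (0.75)·(0.75)) / 3 = 14.75/3 = 4.9167
  S[X_2,X_3] = ((0.75)·(-0.75) + (1.75)·(-1.75) + (-3.25)·(1.25) + (0.75)·(1.25)) / 3 = -6.75/3 = -2.25
  S[X_3,X_3] = ((-0.75)·(-0.75) + (-1.75)·(-1.75) + (1.25)·(1.25) + (1.25)·(1.25)) / 3 = 6.75/3 = 2.25

S is symmetric (S[j,i] = S[i,j]). Assembling:

S = [[3, 3.5, -1.5],
 [3.5, 4.9167, -2.25],
 [-1.5, -2.25, 2.25]]


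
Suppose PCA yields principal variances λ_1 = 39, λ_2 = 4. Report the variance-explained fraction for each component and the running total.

Step 1 — total variance = trace(Sigma) = Σ λ_i = 39 + 4 = 43.

Step 2 — fraction explained by component i = λ_i / Σ λ:
  PC1: 39/43 = 0.907
  PC2: 4/43 = 0.093

Step 3 — cumulative fraction after k components = (λ_1 + ... + λ_k) / Σ λ:
  k = 1: 39/43 = 0.907
  k = 2: (39 + 4)/43 = 43/43 = 1

Summary (fraction, with percent):

explained: PC1 0.907 (90.7%), PC2 0.093 (9.3%);  cumulative: 0.907, 1


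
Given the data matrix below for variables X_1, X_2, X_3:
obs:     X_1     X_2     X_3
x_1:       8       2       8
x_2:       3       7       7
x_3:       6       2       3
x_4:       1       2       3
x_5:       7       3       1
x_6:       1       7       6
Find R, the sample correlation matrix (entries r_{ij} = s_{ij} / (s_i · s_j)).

Step 1 — column means:
  mean(X_1) = (8 + 3 + 6 + 1 + 7 + 1) / 6 = 26/6 = 4.3333
  mean(X_2) = (2 + 7 + 2 + 2 + 3 + 7) / 6 = 23/6 = 3.8333
  mean(X_3) = (8 + 7 + 3 + 3 + 1 + 6) / 6 = 28/6 = 4.6667

Step 2 — sample variances and covariances s[i,j] = (1/(n-1)) · Σ_k (x_{k,i} - mean_i) · (x_{k,j} - mean_j), with n-1 = 5:
  s[X_1,X_1] = ((3.6667)·(3.6667) + (-1.3333)·(-1.3333) + (1.6667)·(1.6667) + (-3.3333)·(-3.3333) + (2.6667)·(2.6667) + (-3.3333)·(-3.3333)) / 5 = 47.3333/5 = 9.4667
  s[X_1,X_2] = ((3.6667)·(-1.8333) + (-1.3333)·(3.1667) + (1.6667)·(-1.8333) + (-3.3333)·(-1.8333) + (2.6667)·(-0.8333) + (-3.3333)·(3.1667)) / 5 = -20.6667/5 = -4.1333
  s[X_1,X_3] = ((3.6667)·(3.3333) + (-1.3333)·(2.3333) + (1.6667)·(-1.6667) + (-3.3333)·(-1.6667) + (2.6667)·(-3.6667) + (-3.3333)·(1.3333)) / 5 = -2.3333/5 = -0.4667
  s[X_2,X_2] = ((-1.8333)·(-1.8333) + (3.1667)·(3.1667) + (-1.8333)·(-1.8333) + (-1.8333)·(-1.8333) + (-0.8333)·(-0.8333) + (3.1667)·(3.1667)) / 5 = 30.8333/5 = 6.1667
  s[X_2,X_3] = ((-1.8333)·(3.3333) + (3.1667)·(2.3333) + (-1.8333)·(-1.6667) + (-1.8333)·(-1.6667) + (-0.8333)·(-3.6667) + (3.1667)·(1.3333)) / 5 = 14.6667/5 = 2.9333
  s[X_3,X_3] = ((3.3333)·(3.3333) + (2.3333)·(2.3333) + (-1.6667)·(-1.6667) + (-1.6667)·(-1.6667) + (-3.6667)·(-3.6667) + (1.3333)·(1.3333)) / 5 = 37.3333/5 = 7.4667
  Sample standard deviations s_i = √(s[i,i]):
  s(X_1) = √(9.4667) = 3.0768
  s(X_2) = √(6.1667) = 2.4833
  s(X_3) = √(7.4667) = 2.7325

Step 3 — r_{ij} = s_{ij} / (s_i · s_j):
  r[X_1,X_1] = 1 (diagonal).
  r[X_1,X_2] = -4.1333 / (3.0768 · 2.4833) = -4.1333 / 7.6405 = -0.541
  r[X_1,X_3] = -0.4667 / (3.0768 · 2.7325) = -0.4667 / 8.4074 = -0.0555
  r[X_2,X_2] = 1 (diagonal).
  r[X_2,X_3] = 2.9333 / (2.4833 · 2.7325) = 2.9333 / 6.7856 = 0.4323
  r[X_3,X_3] = 1 (diagonal).

R is symmetric with unit diagonal. Assembling:

R = [[1, -0.541, -0.0555],
 [-0.541, 1, 0.4323],
 [-0.0555, 0.4323, 1]]


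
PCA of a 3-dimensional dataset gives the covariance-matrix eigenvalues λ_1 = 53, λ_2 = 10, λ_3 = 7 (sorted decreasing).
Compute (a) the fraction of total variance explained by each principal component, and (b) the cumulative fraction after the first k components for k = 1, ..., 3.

Step 1 — total variance = trace(Sigma) = Σ λ_i = 53 + 10 + 7 = 70.

Step 2 — fraction explained by component i = λ_i / Σ λ:
  PC1: 53/70 = 0.7571
  PC2: 10/70 = 0.1429
  PC3: 7/70 = 0.1

Step 3 — cumulative fraction after k components = (λ_1 + ... + λ_k) / Σ λ:
  k = 1: 53/70 = 0.7571
  k = 2: (53 + 10)/70 = 63/70 = 0.9
  k = 3: (53 + 10 + 7)/70 = 70/70 = 1

Summary (fraction, with percent):

explained: PC1 0.7571 (75.71%), PC2 0.1429 (14.29%), PC3 0.1 (10%);  cumulative: 0.7571, 0.9, 1


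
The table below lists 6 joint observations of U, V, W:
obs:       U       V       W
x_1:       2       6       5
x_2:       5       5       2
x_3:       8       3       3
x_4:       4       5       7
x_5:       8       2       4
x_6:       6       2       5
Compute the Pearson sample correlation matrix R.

Step 1 — column means:
  mean(U) = (2 + 5 + 8 + 4 + 8 + 6) / 6 = 33/6 = 5.5
  mean(V) = (6 + 5 + 3 + 5 + 2 + 2) / 6 = 23/6 = 3.8333
  mean(W) = (5 + 2 + 3 + 7 + 4 + 5) / 6 = 26/6 = 4.3333

Step 2 — sample variances and covariances s[i,j] = (1/(n-1)) · Σ_k (x_{k,i} - mean_i) · (x_{k,j} - mean_j), with n-1 = 5:
  s[U,U] = ((-3.5)·(-3.5) + (-0.5)·(-0.5) + (2.5)·(2.5) + (-1.5)·(-1.5) + (2.5)·(2.5) + (0.5)·(0.5)) / 5 = 27.5/5 = 5.5
  s[U,V] = ((-3.5)·(2.1667) + (-0.5)·(1.1667) + (2.5)·(-0.8333) + (-1.5)·(1.1667) + (2.5)·(-1.8333) + (0.5)·(-1.8333)) / 5 = -17.5/5 = -3.5
  s[U,W] = ((-3.5)·(0.6667) + (-0.5)·(-2.3333) + (2.5)·(-1.3333) + (-1.5)·(2.6667) + (2.5)·(-0.3333) + (0.5)·(0.6667)) / 5 = -9/5 = -1.8
  s[V,V] = ((2.1667)·(2.1667) + (1.1667)·(1.1667) + (-0.8333)·(-0.8333) + (1.1667)·(1.1667) + (-1.8333)·(-1.8333) + (-1.8333)·(-1.8333)) / 5 = 14.8333/5 = 2.9667
  s[V,W] = ((2.1667)·(0.6667) + (1.1667)·(-2.3333) + (-0.8333)·(-1.3333) + (1.1667)·(2.6667) + (-1.8333)·(-0.3333) + (-1.8333)·(0.6667)) / 5 = 2.3333/5 = 0.4667
  s[W,W] = ((0.6667)·(0.6667) + (-2.3333)·(-2.3333) + (-1.3333)·(-1.3333) + (2.6667)·(2.6667) + (-0.3333)·(-0.3333) + (0.6667)·(0.6667)) / 5 = 15.3333/5 = 3.0667
  Sample standard deviations s_i = √(s[i,i]):
  s(U) = √(5.5) = 2.3452
  s(V) = √(2.9667) = 1.7224
  s(W) = √(3.0667) = 1.7512

Step 3 — r_{ij} = s_{ij} / (s_i · s_j):
  r[U,U] = 1 (diagonal).
  r[U,V] = -3.5 / (2.3452 · 1.7224) = -3.5 / 4.0394 = -0.8665
  r[U,W] = -1.8 / (2.3452 · 1.7512) = -1.8 / 4.1069 = -0.4383
  r[V,V] = 1 (diagonal).
  r[V,W] = 0.4667 / (1.7224 · 1.7512) = 0.4667 / 3.0163 = 0.1547
  r[W,W] = 1 (diagonal).

R is symmetric with unit diagonal. Assembling:

R = [[1, -0.8665, -0.4383],
 [-0.8665, 1, 0.1547],
 [-0.4383, 0.1547, 1]]


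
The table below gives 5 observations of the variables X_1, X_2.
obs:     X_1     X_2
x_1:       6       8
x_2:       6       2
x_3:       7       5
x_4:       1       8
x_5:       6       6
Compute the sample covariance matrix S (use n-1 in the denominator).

Step 1 — column means:
  mean(X_1) = (6 + 6 + 7 + 1 + 6) / 5 = 26/5 = 5.2
  mean(X_2) = (8 + 2 + 5 + 8 + 6) / 5 = 29/5 = 5.8

Step 2 — sample covariance S[i,j] = (1/(n-1)) · Σ_k (x_{k,i} - mean_i) · (x_{k,j} - mean_j), with n-1 = 4.
  S[X_1,X_1] = ((0.8)·(0.8) + (0.8)·(0.8) + (1.8)·(1.8) + (-4.2)·(-4.2) + (0.8)·(0.8)) / 4 = 22.8/4 = 5.7
  S[X_1,X_2] = ((0.8)·(2.2) + (0.8)·(-3.8) + (1.8)·(-0.8) + (-4.2)·(2.2) + (0.8)·(0.2)) / 4 = -11.8/4 = -2.95
  S[X_2,X_2] = ((2.2)·(2.2) + (-3.8)·(-3.8) + (-0.8)·(-0.8) + (2.2)·(2.2) + (0.2)·(0.2)) / 4 = 24.8/4 = 6.2

S is symmetric (S[j,i] = S[i,j]). Assembling:

S = [[5.7, -2.95],
 [-2.95, 6.2]]


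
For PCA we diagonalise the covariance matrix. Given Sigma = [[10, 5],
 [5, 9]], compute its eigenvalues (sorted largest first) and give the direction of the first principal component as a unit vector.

Step 1 — characteristic polynomial of 2×2 Sigma:
  det(Sigma - λI) = λ² - trace · λ + det = 0.
  trace = 10 + 9 = 19, det = 10·9 - (5)² = 65.
Step 2 — discriminant:
  Δ = trace² - 4·det = 361 - 260 = 101.
Step 3 — eigenvalues:
  λ = (trace ± √Δ)/2 = (19 ± 10.0499)/2,
  λ_1 = 14.5249,  λ_2 = 4.4751.

Step 4 — unit eigenvector for λ_1: solve (Sigma - λ_1 I)v = 0. First row:
  (10 - 14.5249)·v_x + (5)·v_y = 0, i.e. (-4.5249)·v_x + (5)·v_y = 0,
  so v ∝ (b, λ_1 - a) = (5, 4.5249) = u.
  ||u|| = √((5)² + (4.5249)²) = √(45.4751) ≈ 6.7435,
  v_1 = u/||u|| ≈ (0.7415, 0.671) (||v_1|| = 1).

λ_1 = 14.5249,  λ_2 = 4.4751;  v_1 ≈ (0.7415, 0.671)


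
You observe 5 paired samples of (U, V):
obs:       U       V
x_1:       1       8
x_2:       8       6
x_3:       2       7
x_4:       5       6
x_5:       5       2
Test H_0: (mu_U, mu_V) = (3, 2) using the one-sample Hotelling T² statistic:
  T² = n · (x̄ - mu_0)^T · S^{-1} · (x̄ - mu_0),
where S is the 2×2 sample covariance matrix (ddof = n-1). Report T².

Step 1 — sample mean vector:
  mean(U) = (1 + 8 + 2 + 5 + 5) / 5 = 21/5 = 4.2
  mean(V) = (8 + 6 + 7 + 6 + 2) / 5 = 29/5 = 5.8
  x̄ = (4.2, 5.8),  deviation x̄ - mu_0 = (4.2, 5.8) - (3, 2) = (1.2, 3.8).

Step 2 — sample covariance matrix, S[i,j] = (1/(n-1)) · Σ_k (x_{k,i} - mean_i) · (x_{k,j} - mean_j), divisor n-1 = 4:
  S[U,U] = ((-3.2)·(-3.2) + (3.8)·(3.8) + (-2.2)·(-2.2) + (0.8)·(0.8) + (0.8)·(0.8)) / 4 = 30.8/4 = 7.7
  S[U,V] = ((-3.2)·(2.2) + (3.8)·(0.2) + (-2.2)·(1.2) + (0.8)·(0.2) + (0.8)·(-3.8)) / 4 = -11.8/4 = -2.95
  S[V,V] = ((2.2)·(2.2) + (0.2)·(0.2) + (1.2)·(1.2) + (0.2)·(0.2) + (-3.8)·(-3.8)) / 4 = 20.8/4 = 5.2
  S = [[7.7, -2.95],
 [-2.95, 5.2]].

Step 3 — invert S. det(S) = 7.7·5.2 - (-2.95)² = 31.3375.
  S^{-1} = (1/det) · [[d, -b], [-b, a]] = [[0.1659, 0.0941],
 [0.0941, 0.2457]].

Step 4 — quadratic form (x̄ - mu_0)^T · S^{-1} · (x̄ - mu_0):
  S^{-1} · (x̄ - mu_0) = (0.5568, 1.0467),
  (x̄ - mu_0)^T · [...] = (1.2)·(0.5568) + (3.8)·(1.0467) = 4.6456.

Step 5 — scale by n: T² = 5 · 4.6456 = 23.2278.

T² ≈ 23.2278


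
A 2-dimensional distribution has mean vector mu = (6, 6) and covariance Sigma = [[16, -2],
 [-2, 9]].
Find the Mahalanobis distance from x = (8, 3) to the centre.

Step 1 — centre the observation: (x - mu) = (2, -3).

Step 2 — invert Sigma. det(Sigma) = 16·9 - (-2)² = 140.
  Sigma^{-1} = (1/det) · [[d, -b], [-b, a]] = [[0.0643, 0.0143],
 [0.0143, 0.1143]].

Step 3 — form the quadratic (x - mu)^T · Sigma^{-1} · (x - mu):
  Sigma^{-1} · (x - mu) = (0.0857, -0.3143).
  (x - mu)^T · [Sigma^{-1} · (x - mu)] = (2)·(0.0857) + (-3)·(-0.3143) = 1.1143.

Step 4 — take square root: d = √(1.1143) ≈ 1.0556.

d(x, mu) = √(1.1143) ≈ 1.0556


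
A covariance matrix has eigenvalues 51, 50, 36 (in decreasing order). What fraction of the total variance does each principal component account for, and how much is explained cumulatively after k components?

Step 1 — total variance = trace(Sigma) = Σ λ_i = 51 + 50 + 36 = 137.

Step 2 — fraction explained by component i = λ_i / Σ λ:
  PC1: 51/137 = 0.3723
  PC2: 50/137 = 0.365
  PC3: 36/137 = 0.2628

Step 3 — cumulative fraction after k components = (λ_1 + ... + λ_k) / Σ λ:
  k = 1: 51/137 = 0.3723
  k = 2: (51 + 50)/137 = 101/137 = 0.7372
  k = 3: (51 + 50 + 36)/137 = 137/137 = 1

Summary (fraction, with percent):

explained: PC1 0.3723 (37.23%), PC2 0.365 (36.5%), PC3 0.2628 (26.28%);  cumulative: 0.3723, 0.7372, 1


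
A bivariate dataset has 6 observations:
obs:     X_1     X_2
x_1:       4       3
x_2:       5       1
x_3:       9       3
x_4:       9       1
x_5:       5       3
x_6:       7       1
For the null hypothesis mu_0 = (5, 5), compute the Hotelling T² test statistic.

Step 1 — sample mean vector:
  mean(X_1) = (4 + 5 + 9 + 9 + 5 + 7) / 6 = 39/6 = 6.5
  mean(X_2) = (3 + 1 + 3 + 1 + 3 + 1) / 6 = 12/6 = 2
  x̄ = (6.5, 2),  deviation x̄ - mu_0 = (6.5, 2) - (5, 5) = (1.5, -3).

Step 2 — sample covariance matrix, S[i,j] = (1/(n-1)) · Σ_k (x_{k,i} - mean_i) · (x_{k,j} - mean_j), divisor n-1 = 5:
  S[X_1,X_1] = ((-2.5)·(-2.5) + (-1.5)·(-1.5) + (2.5)·(2.5) + (2.5)·(2.5) + (-1.5)·(-1.5) + (0.5)·(0.5)) / 5 = 23.5/5 = 4.7
  S[X_1,X_2] = ((-2.5)·(1) + (-1.5)·(-1) + (2.5)·(1) + (2.5)·(-1) + (-1.5)·(1) + (0.5)·(-1)) / 5 = -3/5 = -0.6
  S[X_2,X_2] = ((1)·(1) + (-1)·(-1) + (1)·(1) + (-1)·(-1) + (1)·(1) + (-1)·(-1)) / 5 = 6/5 = 1.2
  S = [[4.7, -0.6],
 [-0.6, 1.2]].

Step 3 — invert S. det(S) = 4.7·1.2 - (-0.6)² = 5.28.
  S^{-1} = (1/det) · [[d, -b], [-b, a]] = [[0.2273, 0.1136],
 [0.1136, 0.8902]].

Step 4 — quadratic form (x̄ - mu_0)^T · S^{-1} · (x̄ - mu_0):
  S^{-1} · (x̄ - mu_0) = (0, -2.5),
  (x̄ - mu_0)^T · [...] = (1.5)·(0) + (-3)·(-2.5) = 7.5.

Step 5 — scale by n: T² = 6 · 7.5 = 45.

T² ≈ 45


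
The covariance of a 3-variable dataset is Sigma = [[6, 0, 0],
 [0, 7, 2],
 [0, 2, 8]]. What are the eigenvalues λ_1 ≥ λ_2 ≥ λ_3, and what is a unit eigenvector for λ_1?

Step 1 — characteristic polynomial p(λ) = det(λI - Sigma) = λ³ - tr·λ² + c_1·λ - det, where tr = trace, c_1 = sum of the principal 2×2 minors, det = det(Sigma):
  tr = 6 + 7 + 8 = 21,
  c_1 = (6·7 - (0)²) + (6·8 - (0)²) + (7·8 - (2)²) = 42 + 48 + 52 = 142,
  det = 6·(7·8 - (2)²) - (0)·((0)·8 - (2)·(0)) + (0)·((0)·(2) - 7·(0)) = 6·(52) - (0)·(0) + (0)·(0) = 312.
  So p(λ) = λ³ - 21λ² + 142λ - 312.
Step 2 — look for an integer root (rational root theorem: any rational root is an integer divisor of 312). Testing λ = 6:
  p(6) = 216 - 756 + 852 - 312 = 0  ✓
  Dividing out (λ - 6): p(λ) = (λ - 6)(λ² - 15λ + 52).
Step 3 — remaining eigenvalues from the quadratic λ² - 15λ + 52 = 0:
  Δ = 15² - 4·52 = 225 - 208 = 17,  λ = (15 ± √17)/2 = (15 ± 4.1231)/2 ≈ 9.5616 or 5.4384.
  Sorted: λ_1 = 9.5616,  λ_2 = 6,  λ_3 = 5.4384  (check: sum = 21 = tr ✓).

Step 4 — unit eigenvector for λ_1 ≈ 9.5616: v spans the null space of (Sigma - λ_1 I), whose rows are
  r_1 = (-3.5616, 0, 0),  r_2 = (0, -2.5616, 2),  r_3 = (0, 2, -1.5616).
  v is orthogonal to every row, so take v ∝ r_1 × r_2 = ((0)·(2) - (0)·(-2.5616), (0)·(0) - (-3.5616)·(2), (-3.5616)·(-2.5616) - (0)·(0)) ≈ (0, 7.1231, 9.1231).
  Let u = (0, 7.1231, 9.1231).
  ||u|| = √((0)² + (7.1231)² + (9.1231)²) = √(133.9697) ≈ 11.5745,  v_1 = u/||u|| ≈ (0, 0.6154, 0.7882) (||v_1|| = 1).

λ_1 = 9.5616,  λ_2 = 6,  λ_3 = 5.4384;  v_1 ≈ (0, 0.6154, 0.7882)


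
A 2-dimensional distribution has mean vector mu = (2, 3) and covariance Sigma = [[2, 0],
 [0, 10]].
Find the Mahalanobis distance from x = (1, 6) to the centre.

Step 1 — centre the observation: (x - mu) = (-1, 3).

Step 2 — invert Sigma. det(Sigma) = 2·10 - (0)² = 20.
  Sigma^{-1} = (1/det) · [[d, -b], [-b, a]] = [[0.5, 0],
 [0, 0.1]].

Step 3 — form the quadratic (x - mu)^T · Sigma^{-1} · (x - mu):
  Sigma^{-1} · (x - mu) = (-0.5, 0.3).
  (x - mu)^T · [Sigma^{-1} · (x - mu)] = (-1)·(-0.5) + (3)·(0.3) = 1.4.

Step 4 — take square root: d = √(1.4) ≈ 1.1832.

d(x, mu) = √(1.4) ≈ 1.1832


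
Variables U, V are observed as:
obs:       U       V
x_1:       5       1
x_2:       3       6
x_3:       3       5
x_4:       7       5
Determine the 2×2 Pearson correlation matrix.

Step 1 — column means:
  mean(U) = (5 + 3 + 3 + 7) / 4 = 18/4 = 4.5
  mean(V) = (1 + 6 + 5 + 5) / 4 = 17/4 = 4.25

Step 2 — sample variances and covariances s[i,j] = (1/(n-1)) · Σ_k (x_{k,i} - mean_i) · (x_{k,j} - mean_j), with n-1 = 3:
  s[U,U] = ((0.5)·(0.5) + (-1.5)·(-1.5) + (-1.5)·(-1.5) + (2.5)·(2.5)) / 3 = 11/3 = 3.6667
  s[U,V] = ((0.5)·(-3.25) + (-1.5)·(1.75) + (-1.5)·(0.75) + (2.5)·(0.75)) / 3 = -3.5/3 = -1.1667
  s[V,V] = ((-3.25)·(-3.25) + (1.75)·(1.75) + (0.75)·(0.75) + (0.75)·(0.75)) / 3 = 14.75/3 = 4.9167
  Sample standard deviations s_i = √(s[i,i]):
  s(U) = √(3.6667) = 1.9149
  s(V) = √(4.9167) = 2.2174

Step 3 — r_{ij} = s_{ij} / (s_i · s_j):
  r[U,U] = 1 (diagonal).
  r[U,V] = -1.1667 / (1.9149 · 2.2174) = -1.1667 / 4.2459 = -0.2748
  r[V,V] = 1 (diagonal).

R is symmetric with unit diagonal. Assembling:

R = [[1, -0.2748],
 [-0.2748, 1]]


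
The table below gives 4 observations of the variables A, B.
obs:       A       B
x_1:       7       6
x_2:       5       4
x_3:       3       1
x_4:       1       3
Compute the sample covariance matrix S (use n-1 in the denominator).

Step 1 — column means:
  mean(A) = (7 + 5 + 3 + 1) / 4 = 16/4 = 4
  mean(B) = (6 + 4 + 1 + 3) / 4 = 14/4 = 3.5

Step 2 — sample covariance S[i,j] = (1/(n-1)) · Σ_k (x_{k,i} - mean_i) · (x_{k,j} - mean_j), with n-1 = 3.
  S[A,A] = ((3)·(3) + (1)·(1) + (-1)·(-1) + (-3)·(-3)) / 3 = 20/3 = 6.6667
  S[A,B] = ((3)·(2.5) + (1)·(0.5) + (-1)·(-2.5) + (-3)·(-0.5)) / 3 = 12/3 = 4
  S[B,B] = ((2.5)·(2.5) + (0.5)·(0.5) + (-2.5)·(-2.5) + (-0.5)·(-0.5)) / 3 = 13/3 = 4.3333

S is symmetric (S[j,i] = S[i,j]). Assembling:

S = [[6.6667, 4],
 [4, 4.3333]]


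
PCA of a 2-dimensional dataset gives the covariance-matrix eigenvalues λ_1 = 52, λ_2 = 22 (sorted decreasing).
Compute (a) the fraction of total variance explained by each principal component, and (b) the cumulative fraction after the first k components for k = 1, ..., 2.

Step 1 — total variance = trace(Sigma) = Σ λ_i = 52 + 22 = 74.

Step 2 — fraction explained by component i = λ_i / Σ λ:
  PC1: 52/74 = 0.7027
  PC2: 22/74 = 0.2973

Step 3 — cumulative fraction after k components = (λ_1 + ... + λ_k) / Σ λ:
  k = 1: 52/74 = 0.7027
  k = 2: (52 + 22)/74 = 74/74 = 1

Summary (fraction, with percent):

explained: PC1 0.7027 (70.27%), PC2 0.2973 (29.73%);  cumulative: 0.7027, 1
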